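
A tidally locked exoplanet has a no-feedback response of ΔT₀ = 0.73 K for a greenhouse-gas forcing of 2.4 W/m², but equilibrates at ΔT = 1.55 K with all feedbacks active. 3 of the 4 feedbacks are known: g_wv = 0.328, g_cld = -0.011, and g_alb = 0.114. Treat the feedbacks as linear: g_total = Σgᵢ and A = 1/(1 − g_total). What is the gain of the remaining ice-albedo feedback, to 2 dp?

0.10

Amplification A = ΔT/ΔT₀ = 1.55/0.73 = 2.123.
Total gain g = 1 − 1/A = 1 − 1/2.123 = 0.529.
Known gains sum to 0.328 − 0.011 + 0.114 = 0.431.
g_ice = 0.529 − 0.431 = 0.10.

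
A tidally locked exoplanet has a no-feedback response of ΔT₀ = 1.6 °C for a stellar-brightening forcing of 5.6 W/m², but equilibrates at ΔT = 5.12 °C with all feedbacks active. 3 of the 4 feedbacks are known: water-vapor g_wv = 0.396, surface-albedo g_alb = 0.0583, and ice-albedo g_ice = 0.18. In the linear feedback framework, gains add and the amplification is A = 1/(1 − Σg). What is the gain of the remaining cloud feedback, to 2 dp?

Amplification A = ΔT/ΔT₀ = 5.12/1.6 = 3.2.
Total gain g = 1 − 1/A = 1 − 1/3.2 = 0.6875.
Known gains sum to 0.396 + 0.0583 + 0.18 = 0.6343.
g_cld = 0.6875 − 0.6343 = 0.05.

0.05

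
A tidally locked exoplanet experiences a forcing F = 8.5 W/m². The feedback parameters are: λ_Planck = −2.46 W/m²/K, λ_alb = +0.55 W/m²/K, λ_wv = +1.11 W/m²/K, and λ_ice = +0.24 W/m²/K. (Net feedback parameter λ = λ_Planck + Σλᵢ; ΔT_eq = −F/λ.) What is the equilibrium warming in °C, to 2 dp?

15.18 °C

Net feedback parameter λ = (−2.46) + (+0.55) + (+1.11) + (+0.24) = -0.56 W/m²/K.
ΔT = −F/λ = −8.5/(-0.56) = 15.18 °C.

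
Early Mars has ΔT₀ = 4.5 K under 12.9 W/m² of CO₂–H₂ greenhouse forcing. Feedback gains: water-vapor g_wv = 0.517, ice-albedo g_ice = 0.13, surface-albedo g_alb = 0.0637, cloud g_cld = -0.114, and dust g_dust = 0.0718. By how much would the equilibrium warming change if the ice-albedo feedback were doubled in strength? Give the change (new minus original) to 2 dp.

Original: g = 0.6685, ΔT = 4.5/(1−0.6685) = 13.5747 K.
With doubled ice-albedo: g' = 0.7985, ΔT' = 4.5/(1−0.7985) = 22.3325 K.
Change = 22.3325 − 13.5747 = 8.76 K.

8.76 K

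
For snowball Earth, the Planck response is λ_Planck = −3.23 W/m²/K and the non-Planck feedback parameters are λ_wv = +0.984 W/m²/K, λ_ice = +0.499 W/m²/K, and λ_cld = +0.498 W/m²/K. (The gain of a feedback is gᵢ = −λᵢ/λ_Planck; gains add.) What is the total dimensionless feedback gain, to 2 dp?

Convert to gains: g_wv = 0.984/3.23 = 0.3046; g_ice = 0.499/3.23 = 0.1545; g_cld = 0.498/3.23 = 0.1542.
Total gain g = 0.6133.

0.61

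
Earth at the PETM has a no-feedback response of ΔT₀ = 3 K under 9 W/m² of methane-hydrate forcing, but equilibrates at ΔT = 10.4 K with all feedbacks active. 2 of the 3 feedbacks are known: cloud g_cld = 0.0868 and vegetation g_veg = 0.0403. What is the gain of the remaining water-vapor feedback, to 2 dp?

0.58

Amplification A = ΔT/ΔT₀ = 10.4/3 = 3.467.
Total gain g = 1 − 1/A = 1 − 1/3.467 = 0.7116.
Known gains sum to 0.0868 + 0.0403 = 0.1271.
g_wv = 0.7116 − 0.1271 = 0.58.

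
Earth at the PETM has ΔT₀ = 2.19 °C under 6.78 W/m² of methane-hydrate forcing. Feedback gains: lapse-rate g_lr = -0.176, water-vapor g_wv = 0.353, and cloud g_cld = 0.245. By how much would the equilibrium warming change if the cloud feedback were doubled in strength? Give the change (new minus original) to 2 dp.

2.79 °C

Original: g = 0.422, ΔT = 2.19/(1−0.422) = 3.7889 °C.
With doubled cloud: g' = 0.667, ΔT' = 2.19/(1−0.667) = 6.5766 °C.
Change = 6.5766 − 3.7889 = 2.79 °C.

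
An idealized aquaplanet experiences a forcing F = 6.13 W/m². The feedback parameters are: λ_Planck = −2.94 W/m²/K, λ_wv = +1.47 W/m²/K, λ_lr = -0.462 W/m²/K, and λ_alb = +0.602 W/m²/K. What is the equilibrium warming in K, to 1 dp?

4.6 K

Net feedback parameter λ = (−2.94) + (+1.47) + (-0.462) + (+0.602) = -1.33 W/m²/K.
ΔT = −F/λ = −6.13/(-1.33) = 4.6 K.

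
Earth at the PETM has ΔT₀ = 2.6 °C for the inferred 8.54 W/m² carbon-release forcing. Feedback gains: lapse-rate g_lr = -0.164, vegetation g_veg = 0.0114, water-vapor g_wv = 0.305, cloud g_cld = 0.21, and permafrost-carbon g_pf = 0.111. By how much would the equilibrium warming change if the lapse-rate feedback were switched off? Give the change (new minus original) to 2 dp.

Original: g = 0.4734, ΔT = 2.6/(1−0.4734) = 4.9373 °C.
Without lapse-rate: g' = 0.6374, ΔT' = 2.6/(1−0.6374) = 7.1704 °C.
Change = 7.1704 − 4.9373 = 2.23 °C.

2.23 °C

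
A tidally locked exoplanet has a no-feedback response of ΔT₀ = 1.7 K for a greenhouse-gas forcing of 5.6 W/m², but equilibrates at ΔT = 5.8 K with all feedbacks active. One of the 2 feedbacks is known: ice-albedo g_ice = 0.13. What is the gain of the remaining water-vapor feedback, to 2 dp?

0.58

Amplification A = ΔT/ΔT₀ = 5.8/1.7 = 3.412.
Total gain g = 1 − 1/A = 1 − 1/3.412 = 0.7069.
The known gain is 0.13.
g_wv = 0.7069 − 0.13 = 0.58.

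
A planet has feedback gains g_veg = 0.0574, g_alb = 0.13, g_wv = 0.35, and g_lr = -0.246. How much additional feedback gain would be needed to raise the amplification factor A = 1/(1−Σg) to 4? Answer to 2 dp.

Current total gain = 0.2914.
Target gain for A = 4: g* = 1 − 1/4 = 0.75.
Additional gain needed = 0.75 − 0.2914 = 0.46.

0.46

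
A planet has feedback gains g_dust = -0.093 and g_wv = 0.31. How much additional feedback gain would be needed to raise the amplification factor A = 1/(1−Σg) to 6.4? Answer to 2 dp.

Current total gain = 0.217.
Target gain for A = 6.4: g* = 1 − 1/6.4 = 0.8438.
Additional gain needed = 0.8438 − 0.217 = 0.63.

0.63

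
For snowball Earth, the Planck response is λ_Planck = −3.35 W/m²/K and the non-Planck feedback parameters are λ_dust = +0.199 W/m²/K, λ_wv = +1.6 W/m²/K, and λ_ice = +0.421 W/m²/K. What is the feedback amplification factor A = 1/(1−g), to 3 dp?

Convert to gains: g_dust = 0.199/3.35 = 0.0594; g_wv = 1.6/3.35 = 0.4776; g_ice = 0.421/3.35 = 0.1257.
Total gain g = 0.6627.
A = 1/(1 − 0.6627) = 2.965.

2.965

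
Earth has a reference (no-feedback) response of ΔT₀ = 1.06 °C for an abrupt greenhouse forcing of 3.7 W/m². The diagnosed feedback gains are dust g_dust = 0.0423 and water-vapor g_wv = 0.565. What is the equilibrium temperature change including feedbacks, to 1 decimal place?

Total gain g = 0.0423 + 0.565 = 0.6073.
Amplification A = 1/(1 − 0.6073) = 2.546.
ΔT = 1.06 × 2.546 = 2.7 °C.

2.7 °C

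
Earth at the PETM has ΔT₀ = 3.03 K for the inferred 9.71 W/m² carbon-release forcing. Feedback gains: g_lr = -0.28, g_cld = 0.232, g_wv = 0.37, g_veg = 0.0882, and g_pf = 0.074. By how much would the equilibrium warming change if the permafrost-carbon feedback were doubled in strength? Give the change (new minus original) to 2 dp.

Original: g = 0.4842, ΔT = 3.03/(1−0.4842) = 5.8744 K.
With doubled permafrost-carbon: g' = 0.5582, ΔT' = 3.03/(1−0.5582) = 6.8583 K.
Change = 6.8583 − 5.8744 = 0.98 K.

0.98 K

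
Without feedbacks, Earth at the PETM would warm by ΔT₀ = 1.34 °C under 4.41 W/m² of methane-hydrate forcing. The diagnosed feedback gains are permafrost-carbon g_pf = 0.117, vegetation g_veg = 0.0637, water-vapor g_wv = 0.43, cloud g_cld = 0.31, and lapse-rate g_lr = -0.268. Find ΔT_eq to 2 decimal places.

3.86 °C

Total gain g = 0.117 + 0.0637 + 0.43 + 0.31 − 0.268 = 0.6527.
Amplification A = 1/(1 − 0.6527) = 2.879.
ΔT = 1.34 × 2.879 = 3.86 °C.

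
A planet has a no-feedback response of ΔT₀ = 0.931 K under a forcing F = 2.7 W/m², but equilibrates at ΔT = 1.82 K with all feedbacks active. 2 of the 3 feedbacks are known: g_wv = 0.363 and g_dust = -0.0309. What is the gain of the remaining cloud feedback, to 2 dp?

0.16

Amplification A = ΔT/ΔT₀ = 1.82/0.931 = 1.955.
Total gain g = 1 − 1/A = 1 − 1/1.955 = 0.4885.
Known gains sum to 0.363 − 0.0309 = 0.3321.
g_cld = 0.4885 − 0.3321 = 0.16.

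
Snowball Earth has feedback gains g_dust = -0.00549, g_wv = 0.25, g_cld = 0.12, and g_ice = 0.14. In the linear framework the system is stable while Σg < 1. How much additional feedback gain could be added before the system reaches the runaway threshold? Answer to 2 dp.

Current total gain = -0.00549 + 0.25 + 0.12 + 0.14 = 0.50451.
Margin to runaway = 1 − 0.50451 = 0.50.

0.50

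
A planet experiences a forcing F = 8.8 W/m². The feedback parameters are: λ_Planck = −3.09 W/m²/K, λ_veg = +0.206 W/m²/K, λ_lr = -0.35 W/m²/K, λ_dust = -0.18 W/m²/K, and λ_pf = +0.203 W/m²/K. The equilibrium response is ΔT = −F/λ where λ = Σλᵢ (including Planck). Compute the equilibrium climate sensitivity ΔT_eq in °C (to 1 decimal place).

2.7 °C

Net feedback parameter λ = (−3.09) + (+0.206) + (-0.35) + (-0.18) + (+0.203) = -3.211 W/m²/K.
ΔT = −F/λ = −8.8/(-3.211) = 2.7 °C.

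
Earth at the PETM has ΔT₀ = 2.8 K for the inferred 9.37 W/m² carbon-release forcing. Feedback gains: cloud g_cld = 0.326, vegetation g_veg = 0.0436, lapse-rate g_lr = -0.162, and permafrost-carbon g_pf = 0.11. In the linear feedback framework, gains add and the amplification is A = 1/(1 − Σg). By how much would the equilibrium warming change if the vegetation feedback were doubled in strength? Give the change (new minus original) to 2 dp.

0.28 K

Original: g = 0.3176, ΔT = 2.8/(1−0.3176) = 4.1032 K.
With doubled vegetation: g' = 0.3612, ΔT' = 2.8/(1−0.3612) = 4.3832 K.
Change = 4.3832 − 4.1032 = 0.28 K.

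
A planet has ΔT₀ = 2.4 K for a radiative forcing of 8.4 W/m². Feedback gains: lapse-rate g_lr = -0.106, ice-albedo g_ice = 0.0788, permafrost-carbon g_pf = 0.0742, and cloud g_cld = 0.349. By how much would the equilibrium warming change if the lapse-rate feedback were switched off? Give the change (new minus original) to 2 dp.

0.85 K

Original: g = 0.396, ΔT = 2.4/(1−0.396) = 3.9735 K.
Without lapse-rate: g' = 0.502, ΔT' = 2.4/(1−0.502) = 4.8193 K.
Change = 4.8193 − 3.9735 = 0.85 K.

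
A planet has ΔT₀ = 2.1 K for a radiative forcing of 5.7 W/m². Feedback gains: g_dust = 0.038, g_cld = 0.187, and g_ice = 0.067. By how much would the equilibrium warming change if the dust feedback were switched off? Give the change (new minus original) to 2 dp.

-0.15 K

Original: g = 0.292, ΔT = 2.1/(1−0.292) = 2.9661 K.
Without dust: g' = 0.254, ΔT' = 2.1/(1−0.254) = 2.8150 K.
Change = 2.8150 − 2.9661 = -0.15 K.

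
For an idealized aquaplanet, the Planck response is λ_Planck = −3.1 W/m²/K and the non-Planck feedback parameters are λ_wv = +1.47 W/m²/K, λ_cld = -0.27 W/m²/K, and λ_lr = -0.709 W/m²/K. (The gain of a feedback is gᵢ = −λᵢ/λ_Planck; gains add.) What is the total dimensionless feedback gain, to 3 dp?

Convert to gains: g_wv = 1.47/3.1 = 0.4742; g_cld = -0.27/3.1 = -0.0871; g_lr = -0.709/3.1 = -0.2287.
Total gain g = 0.1584.

0.158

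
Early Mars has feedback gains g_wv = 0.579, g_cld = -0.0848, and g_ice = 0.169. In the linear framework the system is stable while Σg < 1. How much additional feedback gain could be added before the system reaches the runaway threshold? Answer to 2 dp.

Current total gain = 0.579 − 0.0848 + 0.169 = 0.6632.
Margin to runaway = 1 − 0.6632 = 0.34.

0.34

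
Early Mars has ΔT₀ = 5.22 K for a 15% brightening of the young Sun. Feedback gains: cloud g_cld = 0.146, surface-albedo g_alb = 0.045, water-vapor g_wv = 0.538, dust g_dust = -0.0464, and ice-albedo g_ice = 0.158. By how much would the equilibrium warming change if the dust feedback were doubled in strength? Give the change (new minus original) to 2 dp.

Original: g = 0.8406, ΔT = 5.22/(1−0.8406) = 32.7478 K.
With doubled dust: g' = 0.7942, ΔT' = 5.22/(1−0.7942) = 25.3644 K.
Change = 25.3644 − 32.7478 = -7.38 K.

-7.38 K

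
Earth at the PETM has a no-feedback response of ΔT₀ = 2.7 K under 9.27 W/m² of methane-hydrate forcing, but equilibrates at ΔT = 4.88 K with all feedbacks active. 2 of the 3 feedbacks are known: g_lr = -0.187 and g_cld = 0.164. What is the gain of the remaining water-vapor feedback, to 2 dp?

0.47

Amplification A = ΔT/ΔT₀ = 4.88/2.7 = 1.807.
Total gain g = 1 − 1/A = 1 − 1/1.807 = 0.4466.
Known gains sum to -0.187 + 0.164 = -0.023.
g_wv = 0.4466 + 0.023 = 0.47.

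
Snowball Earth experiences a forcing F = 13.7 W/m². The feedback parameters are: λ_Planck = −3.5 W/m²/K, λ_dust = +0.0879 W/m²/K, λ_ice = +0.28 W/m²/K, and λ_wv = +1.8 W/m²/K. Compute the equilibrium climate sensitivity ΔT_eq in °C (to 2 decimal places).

10.28 °C

Net feedback parameter λ = (−3.5) + (+0.0879) + (+0.28) + (+1.8) = -1.3321 W/m²/K.
ΔT = −F/λ = −13.7/(-1.3321) = 10.28 °C.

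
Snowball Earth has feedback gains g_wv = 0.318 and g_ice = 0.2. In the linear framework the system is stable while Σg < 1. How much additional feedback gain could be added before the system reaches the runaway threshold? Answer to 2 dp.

0.48

Current total gain = 0.318 + 0.2 = 0.518.
Margin to runaway = 1 − 0.518 = 0.48.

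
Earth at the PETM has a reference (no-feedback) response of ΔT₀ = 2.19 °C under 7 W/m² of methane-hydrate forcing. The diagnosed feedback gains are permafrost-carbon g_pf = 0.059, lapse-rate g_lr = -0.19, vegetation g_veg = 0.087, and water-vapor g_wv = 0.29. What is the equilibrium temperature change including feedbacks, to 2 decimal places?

2.90 °C

Total gain g = 0.059 − 0.19 + 0.087 + 0.29 = 0.246.
Amplification A = 1/(1 − 0.246) = 1.326.
ΔT = 2.19 × 1.326 = 2.90 °C.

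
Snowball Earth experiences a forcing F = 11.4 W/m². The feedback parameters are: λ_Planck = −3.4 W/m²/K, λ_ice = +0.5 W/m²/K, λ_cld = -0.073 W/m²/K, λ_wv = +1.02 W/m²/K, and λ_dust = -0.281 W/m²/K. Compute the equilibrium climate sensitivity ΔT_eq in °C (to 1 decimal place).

5.1 °C

Net feedback parameter λ = (−3.4) + (+0.5) + (-0.073) + (+1.02) + (-0.281) = -2.234 W/m²/K.
ΔT = −F/λ = −11.4/(-2.234) = 5.1 °C.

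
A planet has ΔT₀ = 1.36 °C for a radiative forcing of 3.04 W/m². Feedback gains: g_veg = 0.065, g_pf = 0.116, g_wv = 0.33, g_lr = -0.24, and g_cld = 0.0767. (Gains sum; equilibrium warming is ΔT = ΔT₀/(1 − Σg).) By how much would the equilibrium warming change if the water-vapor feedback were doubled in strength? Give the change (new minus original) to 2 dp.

Original: g = 0.3477, ΔT = 1.36/(1−0.3477) = 2.0849 °C.
With doubled water-vapor: g' = 0.6777, ΔT' = 1.36/(1−0.6777) = 4.2197 °C.
Change = 4.2197 − 2.0849 = 2.13 °C.

2.13 °C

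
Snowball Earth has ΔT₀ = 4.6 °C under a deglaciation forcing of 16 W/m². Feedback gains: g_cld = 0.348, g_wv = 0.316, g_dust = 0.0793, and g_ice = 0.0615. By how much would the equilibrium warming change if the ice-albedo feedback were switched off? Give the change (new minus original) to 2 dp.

Original: g = 0.8048, ΔT = 4.6/(1−0.8048) = 23.5656 °C.
Without ice-albedo: g' = 0.7433, ΔT' = 4.6/(1−0.7433) = 17.9198 °C.
Change = 17.9198 − 23.5656 = -5.65 °C.

-5.65 °C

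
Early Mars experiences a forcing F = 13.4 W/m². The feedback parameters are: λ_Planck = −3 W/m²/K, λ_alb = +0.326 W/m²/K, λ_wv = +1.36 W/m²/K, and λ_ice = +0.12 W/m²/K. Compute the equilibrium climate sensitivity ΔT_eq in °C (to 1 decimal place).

11.2 °C

Net feedback parameter λ = (−3) + (+0.326) + (+1.36) + (+0.12) = -1.194 W/m²/K.
ΔT = −F/λ = −13.4/(-1.194) = 11.2 °C.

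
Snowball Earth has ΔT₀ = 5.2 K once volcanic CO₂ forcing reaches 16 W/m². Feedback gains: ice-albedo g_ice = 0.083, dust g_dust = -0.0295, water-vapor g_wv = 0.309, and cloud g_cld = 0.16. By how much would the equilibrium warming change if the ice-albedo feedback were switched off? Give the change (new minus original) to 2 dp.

-1.61 K

Original: g = 0.5225, ΔT = 5.2/(1−0.5225) = 10.8901 K.
Without ice-albedo: g' = 0.4395, ΔT' = 5.2/(1−0.4395) = 9.2774 K.
Change = 9.2774 − 10.8901 = -1.61 K.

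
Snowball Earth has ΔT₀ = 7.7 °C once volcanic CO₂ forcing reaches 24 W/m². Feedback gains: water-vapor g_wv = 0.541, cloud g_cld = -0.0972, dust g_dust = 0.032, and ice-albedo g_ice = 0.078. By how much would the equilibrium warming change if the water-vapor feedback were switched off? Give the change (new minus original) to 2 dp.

-9.46 °C

Original: g = 0.5538, ΔT = 7.7/(1−0.5538) = 17.2568 °C.
Without water-vapor: g' = 0.0128, ΔT' = 7.7/(1−0.0128) = 7.7998 °C.
Change = 7.7998 − 17.2568 = -9.46 °C.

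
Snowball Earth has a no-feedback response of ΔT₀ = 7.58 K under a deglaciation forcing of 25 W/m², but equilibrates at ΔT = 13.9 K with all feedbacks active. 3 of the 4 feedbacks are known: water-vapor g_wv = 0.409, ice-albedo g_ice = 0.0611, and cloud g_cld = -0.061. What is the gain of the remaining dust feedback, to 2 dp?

0.05

Amplification A = ΔT/ΔT₀ = 13.9/7.58 = 1.834.
Total gain g = 1 − 1/A = 1 − 1/1.834 = 0.4547.
Known gains sum to 0.409 + 0.0611 − 0.061 = 0.4091.
g_dust = 0.4547 − 0.4091 = 0.05.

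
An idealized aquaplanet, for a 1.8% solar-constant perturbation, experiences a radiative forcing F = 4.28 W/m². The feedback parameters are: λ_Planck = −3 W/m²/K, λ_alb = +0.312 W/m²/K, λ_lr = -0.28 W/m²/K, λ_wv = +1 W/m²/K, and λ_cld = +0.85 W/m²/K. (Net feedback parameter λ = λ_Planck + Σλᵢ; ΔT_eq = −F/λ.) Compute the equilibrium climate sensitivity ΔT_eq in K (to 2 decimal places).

Net feedback parameter λ = (−3) + (+0.312) + (-0.28) + (+1) + (+0.85) = -1.118 W/m²/K.
ΔT = −F/λ = −4.28/(-1.118) = 3.83 K.

3.83 K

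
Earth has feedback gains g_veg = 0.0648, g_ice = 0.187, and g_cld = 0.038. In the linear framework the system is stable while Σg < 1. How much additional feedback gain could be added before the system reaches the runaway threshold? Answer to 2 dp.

Current total gain = 0.0648 + 0.187 + 0.038 = 0.2898.
Margin to runaway = 1 − 0.2898 = 0.71.

0.71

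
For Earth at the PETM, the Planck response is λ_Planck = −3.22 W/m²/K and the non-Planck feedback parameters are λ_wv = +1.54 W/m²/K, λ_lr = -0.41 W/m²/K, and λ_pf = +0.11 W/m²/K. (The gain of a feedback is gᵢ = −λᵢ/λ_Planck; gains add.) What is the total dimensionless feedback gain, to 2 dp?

0.39

Convert to gains: g_wv = 1.54/3.22 = 0.4783; g_lr = -0.41/3.22 = -0.1273; g_pf = 0.11/3.22 = 0.03416.
Total gain g = 0.38516.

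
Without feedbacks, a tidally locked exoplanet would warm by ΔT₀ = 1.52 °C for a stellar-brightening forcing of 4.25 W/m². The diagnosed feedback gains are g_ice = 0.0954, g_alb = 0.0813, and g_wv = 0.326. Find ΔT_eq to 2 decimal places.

Total gain g = 0.0954 + 0.0813 + 0.326 = 0.5027.
Amplification A = 1/(1 − 0.5027) = 2.011.
ΔT = 1.52 × 2.011 = 3.06 °C.

3.06 °C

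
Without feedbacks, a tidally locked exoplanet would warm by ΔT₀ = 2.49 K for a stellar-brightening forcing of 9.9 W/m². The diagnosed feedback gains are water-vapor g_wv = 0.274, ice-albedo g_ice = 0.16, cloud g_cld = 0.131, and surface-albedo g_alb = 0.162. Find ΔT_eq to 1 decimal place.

Total gain g = 0.274 + 0.16 + 0.131 + 0.162 = 0.727.
Amplification A = 1/(1 − 0.727) = 3.663.
ΔT = 2.49 × 3.663 = 9.1 K.

9.1 K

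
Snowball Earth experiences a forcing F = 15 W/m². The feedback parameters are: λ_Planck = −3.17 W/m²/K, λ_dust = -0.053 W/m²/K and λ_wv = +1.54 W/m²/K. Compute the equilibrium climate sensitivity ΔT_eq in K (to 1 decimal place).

Net feedback parameter λ = (−3.17) + (-0.053) + (+1.54) = -1.683 W/m²/K.
ΔT = −F/λ = −15/(-1.683) = 8.9 K.

8.9 K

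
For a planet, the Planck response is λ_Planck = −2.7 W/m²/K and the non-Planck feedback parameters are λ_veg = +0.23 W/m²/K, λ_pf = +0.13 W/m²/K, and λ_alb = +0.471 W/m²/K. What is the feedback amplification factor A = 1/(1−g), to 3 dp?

1.445

Convert to gains: g_veg = 0.23/2.7 = 0.08519; g_pf = 0.13/2.7 = 0.04815; g_alb = 0.471/2.7 = 0.1744.
Total gain g = 0.30774.
A = 1/(1 − 0.30774) = 1.445.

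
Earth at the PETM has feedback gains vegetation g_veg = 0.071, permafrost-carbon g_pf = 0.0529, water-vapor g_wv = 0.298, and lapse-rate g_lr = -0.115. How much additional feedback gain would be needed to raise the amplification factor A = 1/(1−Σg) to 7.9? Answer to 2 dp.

0.57

Current total gain = 0.3069.
Target gain for A = 7.9: g* = 1 − 1/7.9 = 0.8734.
Additional gain needed = 0.8734 − 0.3069 = 0.57.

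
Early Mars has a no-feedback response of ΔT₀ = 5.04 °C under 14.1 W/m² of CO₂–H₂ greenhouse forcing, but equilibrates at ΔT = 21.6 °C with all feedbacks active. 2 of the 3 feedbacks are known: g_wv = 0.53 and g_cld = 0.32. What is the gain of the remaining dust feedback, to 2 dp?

-0.08

Amplification A = ΔT/ΔT₀ = 21.6/5.04 = 4.286.
Total gain g = 1 − 1/A = 1 − 1/4.286 = 0.7667.
Known gains sum to 0.53 + 0.32 = 0.85.
g_dust = 0.7667 − 0.85 = -0.08.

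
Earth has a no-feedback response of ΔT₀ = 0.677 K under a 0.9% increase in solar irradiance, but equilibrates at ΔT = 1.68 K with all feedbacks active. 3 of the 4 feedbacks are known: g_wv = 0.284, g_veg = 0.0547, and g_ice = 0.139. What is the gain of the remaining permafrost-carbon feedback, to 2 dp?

Amplification A = ΔT/ΔT₀ = 1.68/0.677 = 2.482.
Total gain g = 1 − 1/A = 1 − 1/2.482 = 0.5971.
Known gains sum to 0.284 + 0.0547 + 0.139 = 0.4777.
g_pf = 0.5971 − 0.4777 = 0.12.

0.12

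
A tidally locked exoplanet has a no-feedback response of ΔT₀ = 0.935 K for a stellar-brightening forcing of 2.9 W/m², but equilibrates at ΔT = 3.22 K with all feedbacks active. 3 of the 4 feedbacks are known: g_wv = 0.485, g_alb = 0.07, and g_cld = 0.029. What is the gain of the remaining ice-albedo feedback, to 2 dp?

Amplification A = ΔT/ΔT₀ = 3.22/0.935 = 3.444.
Total gain g = 1 − 1/A = 1 − 1/3.444 = 0.7096.
Known gains sum to 0.485 + 0.07 + 0.029 = 0.584.
g_ice = 0.7096 − 0.584 = 0.13.

0.13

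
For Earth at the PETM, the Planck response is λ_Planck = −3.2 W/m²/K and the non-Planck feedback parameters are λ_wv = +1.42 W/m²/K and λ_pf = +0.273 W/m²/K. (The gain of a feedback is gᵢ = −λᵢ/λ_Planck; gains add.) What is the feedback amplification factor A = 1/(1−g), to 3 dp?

2.123

Convert to gains: g_wv = 1.42/3.2 = 0.4437; g_pf = 0.273/3.2 = 0.08531.
Total gain g = 0.52901.
A = 1/(1 − 0.52901) = 2.123.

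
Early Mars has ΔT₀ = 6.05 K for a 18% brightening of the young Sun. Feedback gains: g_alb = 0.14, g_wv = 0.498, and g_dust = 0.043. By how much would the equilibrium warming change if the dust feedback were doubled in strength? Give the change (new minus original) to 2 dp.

Original: g = 0.681, ΔT = 6.05/(1−0.681) = 18.9655 K.
With doubled dust: g' = 0.724, ΔT' = 6.05/(1−0.724) = 21.9203 K.
Change = 21.9203 − 18.9655 = 2.95 K.

2.95 K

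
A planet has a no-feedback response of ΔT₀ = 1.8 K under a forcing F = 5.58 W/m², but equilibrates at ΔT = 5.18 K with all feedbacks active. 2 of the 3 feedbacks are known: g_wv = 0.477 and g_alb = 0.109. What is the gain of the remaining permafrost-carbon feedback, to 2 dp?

0.07

Amplification A = ΔT/ΔT₀ = 5.18/1.8 = 2.878.
Total gain g = 1 − 1/A = 1 − 1/2.878 = 0.6525.
Known gains sum to 0.477 + 0.109 = 0.586.
g_pf = 0.6525 − 0.586 = 0.07.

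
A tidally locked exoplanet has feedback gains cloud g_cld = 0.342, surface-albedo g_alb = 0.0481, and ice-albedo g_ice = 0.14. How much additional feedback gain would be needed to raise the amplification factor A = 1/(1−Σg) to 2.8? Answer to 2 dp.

Current total gain = 0.5301.
Target gain for A = 2.8: g* = 1 − 1/2.8 = 0.6429.
Additional gain needed = 0.6429 − 0.5301 = 0.11.

0.11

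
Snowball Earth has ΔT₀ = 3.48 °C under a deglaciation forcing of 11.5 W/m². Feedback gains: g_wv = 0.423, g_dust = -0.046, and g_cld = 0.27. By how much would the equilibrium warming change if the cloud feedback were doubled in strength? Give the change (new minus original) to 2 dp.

Original: g = 0.647, ΔT = 3.48/(1−0.647) = 9.8584 °C.
With doubled cloud: g' = 0.917, ΔT' = 3.48/(1−0.917) = 41.9277 °C.
Change = 41.9277 − 9.8584 = 32.07 °C.

32.07 °C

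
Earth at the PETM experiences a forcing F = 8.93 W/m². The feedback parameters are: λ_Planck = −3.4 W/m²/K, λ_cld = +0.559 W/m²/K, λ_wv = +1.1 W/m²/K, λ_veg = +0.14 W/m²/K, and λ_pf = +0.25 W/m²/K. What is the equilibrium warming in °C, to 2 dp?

6.61 °C

Net feedback parameter λ = (−3.4) + (+0.559) + (+1.1) + (+0.14) + (+0.25) = -1.351 W/m²/K.
ΔT = −F/λ = −8.93/(-1.351) = 6.61 °C.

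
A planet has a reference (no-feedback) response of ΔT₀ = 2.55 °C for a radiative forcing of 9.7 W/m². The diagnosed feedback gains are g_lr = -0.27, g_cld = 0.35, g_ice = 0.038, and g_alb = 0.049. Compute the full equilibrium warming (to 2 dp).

Total gain g = -0.27 + 0.35 + 0.038 + 0.049 = 0.167.
Amplification A = 1/(1 − 0.167) = 1.2.
ΔT = 2.55 × 1.2 = 3.06 °C.

3.06 °C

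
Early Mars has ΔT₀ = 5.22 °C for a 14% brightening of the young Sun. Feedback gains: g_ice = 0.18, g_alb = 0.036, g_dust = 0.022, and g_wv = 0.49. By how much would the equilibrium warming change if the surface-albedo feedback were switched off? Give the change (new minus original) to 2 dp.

-2.24 °C

Original: g = 0.728, ΔT = 5.22/(1−0.728) = 19.1912 °C.
Without surface-albedo: g' = 0.692, ΔT' = 5.22/(1−0.692) = 16.9481 °C.
Change = 16.9481 − 19.1912 = -2.24 °C.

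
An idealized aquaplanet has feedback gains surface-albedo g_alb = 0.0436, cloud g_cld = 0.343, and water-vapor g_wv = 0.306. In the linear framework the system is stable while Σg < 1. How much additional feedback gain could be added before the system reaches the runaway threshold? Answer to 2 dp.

0.31

Current total gain = 0.0436 + 0.343 + 0.306 = 0.6926.
Margin to runaway = 1 − 0.6926 = 0.31.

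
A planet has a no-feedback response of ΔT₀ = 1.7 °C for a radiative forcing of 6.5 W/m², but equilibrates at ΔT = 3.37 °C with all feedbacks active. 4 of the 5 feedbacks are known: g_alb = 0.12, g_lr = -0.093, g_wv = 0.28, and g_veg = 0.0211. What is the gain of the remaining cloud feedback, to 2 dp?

Amplification A = ΔT/ΔT₀ = 3.37/1.7 = 1.982.
Total gain g = 1 − 1/A = 1 − 1/1.982 = 0.4955.
Known gains sum to 0.12 − 0.093 + 0.28 + 0.0211 = 0.3281.
g_cld = 0.4955 − 0.3281 = 0.17.

0.17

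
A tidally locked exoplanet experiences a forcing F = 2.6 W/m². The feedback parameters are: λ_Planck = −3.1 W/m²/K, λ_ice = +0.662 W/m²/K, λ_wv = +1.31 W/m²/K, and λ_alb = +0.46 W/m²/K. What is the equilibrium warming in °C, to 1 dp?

Net feedback parameter λ = (−3.1) + (+0.662) + (+1.31) + (+0.46) = -0.668 W/m²/K.
ΔT = −F/λ = −2.6/(-0.668) = 3.9 °C.

3.9 °C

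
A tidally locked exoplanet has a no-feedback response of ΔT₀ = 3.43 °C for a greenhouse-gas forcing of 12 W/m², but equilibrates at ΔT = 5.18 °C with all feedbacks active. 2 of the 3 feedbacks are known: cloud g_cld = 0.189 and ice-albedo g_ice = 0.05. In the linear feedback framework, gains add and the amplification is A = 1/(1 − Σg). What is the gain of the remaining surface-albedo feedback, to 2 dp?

0.10

Amplification A = ΔT/ΔT₀ = 5.18/3.43 = 1.51.
Total gain g = 1 − 1/A = 1 − 1/1.51 = 0.3377.
Known gains sum to 0.189 + 0.05 = 0.239.
g_alb = 0.3377 − 0.239 = 0.10.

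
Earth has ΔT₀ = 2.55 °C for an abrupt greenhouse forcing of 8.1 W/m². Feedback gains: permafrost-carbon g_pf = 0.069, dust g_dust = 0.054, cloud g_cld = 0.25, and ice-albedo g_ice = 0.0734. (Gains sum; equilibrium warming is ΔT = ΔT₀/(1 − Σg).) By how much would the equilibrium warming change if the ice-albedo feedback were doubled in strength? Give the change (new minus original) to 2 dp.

0.70 °C

Original: g = 0.4464, ΔT = 2.55/(1−0.4464) = 4.6062 °C.
With doubled ice-albedo: g' = 0.5198, ΔT' = 2.55/(1−0.5198) = 5.3103 °C.
Change = 5.3103 − 4.6062 = 0.70 °C.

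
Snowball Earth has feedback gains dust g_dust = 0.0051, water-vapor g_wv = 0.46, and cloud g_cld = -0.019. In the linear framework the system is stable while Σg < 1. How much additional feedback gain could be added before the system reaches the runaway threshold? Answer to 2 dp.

0.55

Current total gain = 0.0051 + 0.46 − 0.019 = 0.4461.
Margin to runaway = 1 − 0.4461 = 0.55.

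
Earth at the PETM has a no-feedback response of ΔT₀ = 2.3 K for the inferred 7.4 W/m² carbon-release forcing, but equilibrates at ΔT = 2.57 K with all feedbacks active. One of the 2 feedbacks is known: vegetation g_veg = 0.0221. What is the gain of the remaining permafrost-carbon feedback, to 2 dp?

0.08

Amplification A = ΔT/ΔT₀ = 2.57/2.3 = 1.117.
Total gain g = 1 − 1/A = 1 − 1/1.117 = 0.1047.
The known gain is 0.0221.
g_pf = 0.1047 − 0.0221 = 0.08.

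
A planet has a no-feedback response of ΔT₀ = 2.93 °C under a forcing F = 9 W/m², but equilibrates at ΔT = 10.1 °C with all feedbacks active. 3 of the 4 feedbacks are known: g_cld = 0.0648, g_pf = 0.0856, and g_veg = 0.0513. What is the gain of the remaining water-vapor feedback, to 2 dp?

0.51

Amplification A = ΔT/ΔT₀ = 10.1/2.93 = 3.447.
Total gain g = 1 − 1/A = 1 − 1/3.447 = 0.7099.
Known gains sum to 0.0648 + 0.0856 + 0.0513 = 0.2017.
g_wv = 0.7099 − 0.2017 = 0.51.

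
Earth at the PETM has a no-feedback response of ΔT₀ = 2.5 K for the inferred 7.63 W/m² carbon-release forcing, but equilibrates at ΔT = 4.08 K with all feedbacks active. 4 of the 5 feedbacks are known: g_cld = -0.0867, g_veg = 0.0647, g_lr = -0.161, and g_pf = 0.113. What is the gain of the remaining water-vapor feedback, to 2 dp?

0.46

Amplification A = ΔT/ΔT₀ = 4.08/2.5 = 1.632.
Total gain g = 1 − 1/A = 1 − 1/1.632 = 0.3873.
Known gains sum to -0.0867 + 0.0647 − 0.161 + 0.113 = -0.07.
g_wv = 0.3873 + 0.07 = 0.46.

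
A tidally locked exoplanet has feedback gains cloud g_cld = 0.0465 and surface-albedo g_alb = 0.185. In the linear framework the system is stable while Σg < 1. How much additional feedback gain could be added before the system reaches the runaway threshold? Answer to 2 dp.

Current total gain = 0.0465 + 0.185 = 0.2315.
Margin to runaway = 1 − 0.2315 = 0.77.

0.77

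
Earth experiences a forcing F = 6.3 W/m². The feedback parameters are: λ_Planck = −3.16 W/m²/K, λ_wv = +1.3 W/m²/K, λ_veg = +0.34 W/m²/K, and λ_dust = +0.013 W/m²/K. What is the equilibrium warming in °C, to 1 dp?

Net feedback parameter λ = (−3.16) + (+1.3) + (+0.34) + (+0.013) = -1.507 W/m²/K.
ΔT = −F/λ = −6.3/(-1.507) = 4.2 °C.

4.2 °C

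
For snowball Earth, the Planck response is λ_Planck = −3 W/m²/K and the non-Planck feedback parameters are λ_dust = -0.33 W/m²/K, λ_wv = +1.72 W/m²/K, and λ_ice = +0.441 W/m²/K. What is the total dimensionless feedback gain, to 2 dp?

0.61

Convert to gains: g_dust = -0.33/3 = -0.11; g_wv = 1.72/3 = 0.5733; g_ice = 0.441/3 = 0.147.
Total gain g = 0.6103.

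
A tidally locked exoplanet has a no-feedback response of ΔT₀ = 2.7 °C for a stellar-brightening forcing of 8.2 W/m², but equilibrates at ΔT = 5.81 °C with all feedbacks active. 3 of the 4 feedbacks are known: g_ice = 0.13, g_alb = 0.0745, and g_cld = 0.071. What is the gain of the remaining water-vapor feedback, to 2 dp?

Amplification A = ΔT/ΔT₀ = 5.81/2.7 = 2.152.
Total gain g = 1 − 1/A = 1 − 1/2.152 = 0.5353.
Known gains sum to 0.13 + 0.0745 + 0.071 = 0.2755.
g_wv = 0.5353 − 0.2755 = 0.26.

0.26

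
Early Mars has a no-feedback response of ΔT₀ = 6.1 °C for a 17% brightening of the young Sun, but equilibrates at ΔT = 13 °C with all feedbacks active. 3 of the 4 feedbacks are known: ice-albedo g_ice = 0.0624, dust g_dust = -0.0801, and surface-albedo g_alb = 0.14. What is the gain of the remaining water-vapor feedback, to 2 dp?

Amplification A = ΔT/ΔT₀ = 13/6.1 = 2.131.
Total gain g = 1 − 1/A = 1 − 1/2.131 = 0.5307.
Known gains sum to 0.0624 − 0.0801 + 0.14 = 0.1223.
g_wv = 0.5307 − 0.1223 = 0.41.

0.41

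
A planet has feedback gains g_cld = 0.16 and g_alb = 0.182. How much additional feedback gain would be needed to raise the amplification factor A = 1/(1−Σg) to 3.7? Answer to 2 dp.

0.39

Current total gain = 0.342.
Target gain for A = 3.7: g* = 1 − 1/3.7 = 0.7297.
Additional gain needed = 0.7297 − 0.342 = 0.39.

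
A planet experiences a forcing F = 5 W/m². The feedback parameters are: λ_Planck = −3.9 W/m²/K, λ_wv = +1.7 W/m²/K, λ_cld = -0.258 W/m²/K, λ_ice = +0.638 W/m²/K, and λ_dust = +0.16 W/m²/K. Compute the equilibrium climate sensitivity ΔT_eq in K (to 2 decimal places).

Net feedback parameter λ = (−3.9) + (+1.7) + (-0.258) + (+0.638) + (+0.16) = -1.66 W/m²/K.
ΔT = −F/λ = −5/(-1.66) = 3.01 K.

3.01 K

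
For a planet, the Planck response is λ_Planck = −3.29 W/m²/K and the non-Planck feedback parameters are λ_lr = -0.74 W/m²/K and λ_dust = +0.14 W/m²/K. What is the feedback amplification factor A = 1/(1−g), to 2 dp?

Convert to gains: g_lr = -0.74/3.29 = -0.2249; g_dust = 0.14/3.29 = 0.04255.
Total gain g = -0.18235.
A = 1/(1 + 0.18235) = 0.85.

0.85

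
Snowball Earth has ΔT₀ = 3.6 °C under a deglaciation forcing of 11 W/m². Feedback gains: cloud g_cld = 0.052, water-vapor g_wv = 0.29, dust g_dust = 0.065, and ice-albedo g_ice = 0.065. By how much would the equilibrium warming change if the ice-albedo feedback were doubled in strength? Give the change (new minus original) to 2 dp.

Original: g = 0.472, ΔT = 3.6/(1−0.472) = 6.8182 °C.
With doubled ice-albedo: g' = 0.537, ΔT' = 3.6/(1−0.537) = 7.7754 °C.
Change = 7.7754 − 6.8182 = 0.96 °C.

0.96 °C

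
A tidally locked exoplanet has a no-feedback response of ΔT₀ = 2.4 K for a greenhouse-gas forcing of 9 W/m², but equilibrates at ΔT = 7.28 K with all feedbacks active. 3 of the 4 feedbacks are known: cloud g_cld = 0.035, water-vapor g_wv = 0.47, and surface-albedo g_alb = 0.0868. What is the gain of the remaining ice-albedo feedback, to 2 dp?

0.08

Amplification A = ΔT/ΔT₀ = 7.28/2.4 = 3.033.
Total gain g = 1 − 1/A = 1 − 1/3.033 = 0.6703.
Known gains sum to 0.035 + 0.47 + 0.0868 = 0.5918.
g_ice = 0.6703 − 0.5918 = 0.08.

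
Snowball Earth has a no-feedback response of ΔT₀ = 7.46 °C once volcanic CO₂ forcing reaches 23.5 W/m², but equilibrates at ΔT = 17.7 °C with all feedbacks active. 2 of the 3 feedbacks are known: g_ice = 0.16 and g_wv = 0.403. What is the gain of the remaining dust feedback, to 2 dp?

0.02

Amplification A = ΔT/ΔT₀ = 17.7/7.46 = 2.373.
Total gain g = 1 − 1/A = 1 − 1/2.373 = 0.5786.
Known gains sum to 0.16 + 0.403 = 0.563.
g_dust = 0.5786 − 0.563 = 0.02.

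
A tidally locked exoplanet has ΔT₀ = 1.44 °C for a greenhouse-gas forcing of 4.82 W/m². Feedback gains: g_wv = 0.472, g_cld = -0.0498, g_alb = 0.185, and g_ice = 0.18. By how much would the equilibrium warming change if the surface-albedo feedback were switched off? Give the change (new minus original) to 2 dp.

Original: g = 0.7872, ΔT = 1.44/(1−0.7872) = 6.7669 °C.
Without surface-albedo: g' = 0.6022, ΔT' = 1.44/(1−0.6022) = 3.6199 °C.
Change = 3.6199 − 6.7669 = -3.15 °C.

-3.15 °C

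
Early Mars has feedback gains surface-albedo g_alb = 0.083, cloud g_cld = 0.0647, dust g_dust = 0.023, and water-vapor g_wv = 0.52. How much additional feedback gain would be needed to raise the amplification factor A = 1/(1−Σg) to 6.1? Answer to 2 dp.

Current total gain = 0.6907.
Target gain for A = 6.1: g* = 1 − 1/6.1 = 0.8361.
Additional gain needed = 0.8361 − 0.6907 = 0.15.

0.15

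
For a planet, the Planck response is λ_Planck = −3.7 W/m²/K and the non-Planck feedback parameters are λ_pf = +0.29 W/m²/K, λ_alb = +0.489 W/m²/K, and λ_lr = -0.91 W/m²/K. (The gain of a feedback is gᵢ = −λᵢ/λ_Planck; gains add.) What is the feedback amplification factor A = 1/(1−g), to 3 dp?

0.966

Convert to gains: g_pf = 0.29/3.7 = 0.07838; g_alb = 0.489/3.7 = 0.1322; g_lr = -0.91/3.7 = -0.2459.
Total gain g = -0.03532.
A = 1/(1 + 0.03532) = 0.966.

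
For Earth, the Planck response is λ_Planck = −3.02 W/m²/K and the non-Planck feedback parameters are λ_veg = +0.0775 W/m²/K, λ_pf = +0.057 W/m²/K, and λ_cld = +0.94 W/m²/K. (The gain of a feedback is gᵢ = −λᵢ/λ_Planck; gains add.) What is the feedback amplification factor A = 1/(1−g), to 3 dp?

Convert to gains: g_veg = 0.0775/3.02 = 0.02566; g_pf = 0.057/3.02 = 0.01887; g_cld = 0.94/3.02 = 0.3113.
Total gain g = 0.35583.
A = 1/(1 − 0.35583) = 1.552.

1.552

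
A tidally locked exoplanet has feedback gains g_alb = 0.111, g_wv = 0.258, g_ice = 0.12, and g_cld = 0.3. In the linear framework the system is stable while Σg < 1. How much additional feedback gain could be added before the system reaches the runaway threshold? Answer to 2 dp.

0.21

Current total gain = 0.111 + 0.258 + 0.12 + 0.3 = 0.789.
Margin to runaway = 1 − 0.789 = 0.21.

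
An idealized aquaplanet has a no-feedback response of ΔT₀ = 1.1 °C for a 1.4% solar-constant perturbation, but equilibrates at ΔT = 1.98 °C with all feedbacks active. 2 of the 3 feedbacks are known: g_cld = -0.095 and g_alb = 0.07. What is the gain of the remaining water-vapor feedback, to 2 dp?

0.47

Amplification A = ΔT/ΔT₀ = 1.98/1.1 = 1.8.
Total gain g = 1 − 1/A = 1 − 1/1.8 = 0.4444.
Known gains sum to -0.095 + 0.07 = -0.025.
g_wv = 0.4444 + 0.025 = 0.47.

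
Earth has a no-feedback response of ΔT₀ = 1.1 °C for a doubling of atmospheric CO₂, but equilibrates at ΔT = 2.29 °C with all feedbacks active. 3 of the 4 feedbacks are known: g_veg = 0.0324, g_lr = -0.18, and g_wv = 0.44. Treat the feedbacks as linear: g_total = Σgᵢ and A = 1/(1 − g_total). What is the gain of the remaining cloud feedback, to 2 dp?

Amplification A = ΔT/ΔT₀ = 2.29/1.1 = 2.082.
Total gain g = 1 − 1/A = 1 − 1/2.082 = 0.5197.
Known gains sum to 0.0324 − 0.18 + 0.44 = 0.2924.
g_cld = 0.5197 − 0.2924 = 0.23.

0.23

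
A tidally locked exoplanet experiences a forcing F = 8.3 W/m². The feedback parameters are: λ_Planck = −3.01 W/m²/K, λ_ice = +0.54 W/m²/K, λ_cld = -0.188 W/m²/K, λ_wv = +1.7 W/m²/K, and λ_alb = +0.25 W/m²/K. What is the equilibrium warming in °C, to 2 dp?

11.72 °C

Net feedback parameter λ = (−3.01) + (+0.54) + (-0.188) + (+1.7) + (+0.25) = -0.708 W/m²/K.
ΔT = −F/λ = −8.3/(-0.708) = 11.72 °C.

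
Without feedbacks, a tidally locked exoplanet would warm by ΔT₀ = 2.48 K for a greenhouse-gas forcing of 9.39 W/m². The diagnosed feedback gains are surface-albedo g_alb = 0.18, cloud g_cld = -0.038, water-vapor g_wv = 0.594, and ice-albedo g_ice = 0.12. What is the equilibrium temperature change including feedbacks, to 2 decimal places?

17.22 K

Total gain g = 0.18 − 0.038 + 0.594 + 0.12 = 0.856.
Amplification A = 1/(1 − 0.856) = 6.944.
ΔT = 2.48 × 6.944 = 17.22 K.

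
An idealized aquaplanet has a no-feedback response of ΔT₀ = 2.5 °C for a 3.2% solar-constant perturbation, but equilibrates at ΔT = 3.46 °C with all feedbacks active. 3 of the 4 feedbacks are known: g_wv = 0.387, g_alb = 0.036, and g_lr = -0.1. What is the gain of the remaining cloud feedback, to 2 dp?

-0.05

Amplification A = ΔT/ΔT₀ = 3.46/2.5 = 1.384.
Total gain g = 1 − 1/A = 1 − 1/1.384 = 0.2775.
Known gains sum to 0.387 + 0.036 − 0.1 = 0.323.
g_cld = 0.2775 − 0.323 = -0.05.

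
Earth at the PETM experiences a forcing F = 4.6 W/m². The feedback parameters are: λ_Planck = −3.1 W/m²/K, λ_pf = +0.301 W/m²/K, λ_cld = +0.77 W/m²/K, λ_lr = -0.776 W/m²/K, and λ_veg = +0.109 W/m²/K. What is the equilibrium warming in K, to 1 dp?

1.7 K

Net feedback parameter λ = (−3.1) + (+0.301) + (+0.77) + (-0.776) + (+0.109) = -2.696 W/m²/K.
ΔT = −F/λ = −4.6/(-2.696) = 1.7 K.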